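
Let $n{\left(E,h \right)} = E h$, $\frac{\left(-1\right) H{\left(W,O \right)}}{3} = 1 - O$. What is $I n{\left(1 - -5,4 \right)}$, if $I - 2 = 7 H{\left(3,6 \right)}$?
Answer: $2568$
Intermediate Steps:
$H{\left(W,O \right)} = -3 + 3 O$ ($H{\left(W,O \right)} = - 3 \left(1 - O\right) = -3 + 3 O$)
$I = 107$ ($I = 2 + 7 \left(-3 + 3 \cdot 6\right) = 2 + 7 \left(-3 + 18\right) = 2 + 7 \cdot 15 = 2 + 105 = 107$)
$I n{\left(1 - -5,4 \right)} = 107 \left(1 - -5\right) 4 = 107 \left(1 + 5\right) 4 = 107 \cdot 6 \cdot 4 = 107 \cdot 24 = 2568$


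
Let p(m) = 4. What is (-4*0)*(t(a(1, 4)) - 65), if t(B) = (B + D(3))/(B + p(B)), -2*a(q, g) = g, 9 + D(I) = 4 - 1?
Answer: 0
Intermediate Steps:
D(I) = -6 (D(I) = -9 + (4 - 1) = -9 + 3 = -6)
a(q, g) = -g/2
t(B) = (-6 + B)/(4 + B) (t(B) = (B - 6)/(B + 4) = (-6 + B)/(4 + B))
(-4*0)*(t(a(1, 4)) - 65) = (-4*0)*((-6 - 1/2*4)/(4 - 1/2*4) - 65) = 0*((-6 - 2)/(4 - 2) - 65) = 0*(-8/2 - 65) = 0*((1/2)*(-8) - 65) = 0*(-4 - 65) = 0*(-69) = 0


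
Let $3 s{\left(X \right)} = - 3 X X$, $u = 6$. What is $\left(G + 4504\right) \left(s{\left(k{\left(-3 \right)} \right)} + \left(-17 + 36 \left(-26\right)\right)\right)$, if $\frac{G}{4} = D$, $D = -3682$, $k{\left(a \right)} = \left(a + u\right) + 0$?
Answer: $9835488$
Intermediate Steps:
$k{\left(a \right)} = 6 + a$ ($k{\left(a \right)} = \left(a + 6\right) + 0 = \left(6 + a\right) + 0 = 6 + a$)
$G = -14728$ ($G = 4 \left(-3682\right) = -14728$)
$s{\left(X \right)} = - X^{2}$ ($s{\left(X \right)} = \frac{- 3 X X}{3} = \frac{\left(-3\right) X^{2}}{3} = - X^{2}$)
$\left(G + 4504\right) \left(s{\left(k{\left(-3 \right)} \right)} + \left(-17 + 36 \left(-26\right)\right)\right) = \left(-14728 + 4504\right) \left(- \left(6 - 3\right)^{2} + \left(-17 + 36 \left(-26\right)\right)\right) = - 10224 \left(- 3^{2} - 953\right) = - 10224 \left(\left(-1\right) 9 - 953\right) = - 10224 \left(-9 - 953\right) = \left(-10224\right) \left(-962\right) = 9835488$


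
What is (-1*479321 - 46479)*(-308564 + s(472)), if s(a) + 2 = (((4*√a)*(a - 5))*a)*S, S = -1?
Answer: 162244002800 + 927191513600*√118 ≈ 1.0234e+13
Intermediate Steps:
s(a) = -2 - 4*a^(3/2)*(-5 + a) (s(a) = -2 + (((4*√a)*(a - 5))*a)*(-1) = -2 + (((4*√a)*(-5 + a))*a)*(-1) = -2 + ((4*√a*(-5 + a))*a)*(-1) = -2 + (4*a^(3/2)*(-5 + a))*(-1) = -2 - 4*a^(3/2)*(-5 + a))
(-1*479321 - 46479)*(-308564 + s(472)) = (-1*479321 - 46479)*(-308564 + (-2 - 1782272*√118 + 20*472^(3/2))) = (-479321 - 46479)*(-308564 + (-2 - 1782272*√118 + 20*(944*√118))) = -525800*(-308564 + (-2 - 1782272*√118 + 18880*√118)) = -525800*(-308564 + (-2 - 1763392*√118)) = -525800*(-308566 - 1763392*√118) = 162244002800 + 927191513600*√118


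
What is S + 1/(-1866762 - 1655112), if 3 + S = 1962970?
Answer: 6913322440157/3521874 ≈ 1.9630e+6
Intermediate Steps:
S = 1962967 (S = -3 + 1962970 = 1962967)
S + 1/(-1866762 - 1655112) = 1962967 + 1/(-1866762 - 1655112) = 1962967 + 1/(-3521874) = 1962967 - 1/3521874 = 6913322440157/3521874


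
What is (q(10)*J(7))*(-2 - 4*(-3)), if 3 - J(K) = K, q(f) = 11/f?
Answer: -44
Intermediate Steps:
J(K) = 3 - K
(q(10)*J(7))*(-2 - 4*(-3)) = ((11/10)*(3 - 1*7))*(-2 - 4*(-3)) = ((11*(⅒))*(3 - 7))*(-2 + 12) = ((11/10)*(-4))*10 = -22/5*10 = -44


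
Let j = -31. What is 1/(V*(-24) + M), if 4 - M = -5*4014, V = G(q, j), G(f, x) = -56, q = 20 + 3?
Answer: 1/21418 ≈ 4.6690e-5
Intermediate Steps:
q = 23
V = -56
M = 20074 (M = 4 - (-5)*4014 = 4 - 1*(-20070) = 4 + 20070 = 20074)
1/(V*(-24) + M) = 1/(-56*(-24) + 20074) = 1/(1344 + 20074) = 1/21418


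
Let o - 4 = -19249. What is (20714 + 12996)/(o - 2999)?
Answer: -16855/11122 ≈ -1.5155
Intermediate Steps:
o = -19245 (o = 4 - 19249 = -19245)
(20714 + 12996)/(o - 2999) = (20714 + 12996)/(-19245 - 2999) = 33710/(-22244) = 33710*(-1/22244) = -16855/11122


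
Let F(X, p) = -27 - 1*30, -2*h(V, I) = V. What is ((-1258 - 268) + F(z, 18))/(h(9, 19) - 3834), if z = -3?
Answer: 3166/7677 ≈ 0.41240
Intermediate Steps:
h(V, I) = -V/2
F(X, p) = -57 (F(X, p) = -27 - 30 = -57)
((-1258 - 268) + F(z, 18))/(h(9, 19) - 3834) = ((-1258 - 268) - 57)/(-½*9 - 3834) = (-1526 - 57)/(-9/2 - 3834) = -1583/(-7677/2) = -1583*(-2/7677) = 3166/7677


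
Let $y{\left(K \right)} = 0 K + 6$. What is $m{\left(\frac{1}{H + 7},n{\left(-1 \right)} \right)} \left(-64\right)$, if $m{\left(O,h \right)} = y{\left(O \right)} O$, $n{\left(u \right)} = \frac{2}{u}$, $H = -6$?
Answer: $-384$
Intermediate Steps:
$y{\left(K \right)} = 6$ ($y{\left(K \right)} = 0 + 6 = 6$)
$m{\left(O,h \right)} = 6 O$
$m{\left(\frac{1}{H + 7},n{\left(-1 \right)} \right)} \left(-64\right) = \frac{6}{-6 + 7} \left(-64\right) = \frac{6}{1} \left(-64\right) = 6 \cdot 1 \left(-64\right) = 6 \left(-64\right) = -384$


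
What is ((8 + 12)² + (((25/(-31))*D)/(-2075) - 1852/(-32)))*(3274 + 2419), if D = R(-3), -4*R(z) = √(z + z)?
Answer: 20853459/8 - 5693*I*√6/10292 ≈ 2.6067e+6 - 1.3549*I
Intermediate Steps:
R(z) = -√2*√z/4 (R(z) = -√(z + z)/4 = -√2*√z/4)
D = -I*√6/4 (D = -√2*√(-3)/4 = -√2*I*√3/4 = -I*√6/4 ≈ -0.61237*I)
((8 + 12)² + (((25/(-31))*D)/(-2075) - 1852/(-32)))*(3274 + 2419) = ((8 + 12)² + (((25/(-31))*(-I*√6/4))/(-2075) - 1852/(-32)))*(3274 + 2419) = (20² + (((25*(-1/31))*(-I*√6/4))*(-1/2075) - 1852*(-1/32)))*5693 = (400 + (-(-25)*I*√6/124*(-1/2075) + 463/8))*5693 = (400 + ((25*I*√6/124)*(-1/2075) + 463/8))*5693 = (400 + (-I*√6/10292 + 463/8))*5693 = (400 + (463/8 - I*√6/10292))*5693 = (3663/8 - I*√6/10292)*5693 = 20853459/8 - 5693*I*√6/10292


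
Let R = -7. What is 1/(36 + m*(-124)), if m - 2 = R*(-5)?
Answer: -1/4552 ≈ -0.00021968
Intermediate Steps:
m = 37 (m = 2 - 7*(-5) = 2 + 35 = 37)
1/(36 + m*(-124)) = 1/(36 + 37*(-124)) = 1/(36 - 4588) = 1/(-4552) = -1/4552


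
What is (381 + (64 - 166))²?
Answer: 77841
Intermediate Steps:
(381 + (64 - 166))² = (381 - 102)² = 279² = 77841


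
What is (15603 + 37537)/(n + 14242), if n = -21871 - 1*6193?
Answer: -26570/6911 ≈ -3.8446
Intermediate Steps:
n = -28064 (n = -21871 - 6193 = -28064)
(15603 + 37537)/(n + 14242) = (15603 + 37537)/(-28064 + 14242) = 53140/(-13822) = 53140*(-1/13822) = -26570/6911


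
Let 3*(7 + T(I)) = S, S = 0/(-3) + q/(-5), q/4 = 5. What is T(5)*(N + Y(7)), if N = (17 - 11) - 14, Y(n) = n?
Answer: 25/3 ≈ 8.3333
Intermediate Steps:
q = 20 (q = 4*5 = 20)
S = -4 (S = 0/(-3) + 20/(-5) = 0*(-⅓) + 20*(-⅕) = 0 - 4 = -4)
T(I) = -25/3 (T(I) = -7 + (⅓)*(-4) = -7 - 4/3 = -25/3)
N = -8 (N = 6 - 14 = -8)
T(5)*(N + Y(7)) = -25*(-8 + 7)/3 = -25/3*(-1) = 25/3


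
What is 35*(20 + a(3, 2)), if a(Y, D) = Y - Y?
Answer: 700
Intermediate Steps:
a(Y, D) = 0
35*(20 + a(3, 2)) = 35*(20 + 0) = 35*20 = 700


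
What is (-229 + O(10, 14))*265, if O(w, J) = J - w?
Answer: -59625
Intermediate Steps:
(-229 + O(10, 14))*265 = (-229 + (14 - 1*10))*265 = (-229 + (14 - 10))*265 = (-229 + 4)*265 = -225*265 = -59625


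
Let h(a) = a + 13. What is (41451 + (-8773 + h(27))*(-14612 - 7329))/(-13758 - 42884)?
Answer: -95826102/28321 ≈ -3383.6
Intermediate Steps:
h(a) = 13 + a
(41451 + (-8773 + h(27))*(-14612 - 7329))/(-13758 - 42884) = (41451 + (-8773 + (13 + 27))*(-14612 - 7329))/(-13758 - 42884) = (41451 + (-8773 + 40)*(-21941))/(-56642) = (41451 - 8733*(-21941))*(-1/56642) = (41451 + 191610753)*(-1/56642) = 191652204*(-1/56642) = -95826102/28321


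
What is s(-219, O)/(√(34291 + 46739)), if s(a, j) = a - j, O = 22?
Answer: -241*√81030/81030 ≈ -0.84663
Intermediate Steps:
s(-219, O)/(√(34291 + 46739)) = (-219 - 1*22)/(√(34291 + 46739)) = (-219 - 22)/(√81030) = -241*√81030/81030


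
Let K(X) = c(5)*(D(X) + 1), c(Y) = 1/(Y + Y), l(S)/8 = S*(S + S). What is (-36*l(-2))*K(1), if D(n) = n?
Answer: -2304/5 ≈ -460.80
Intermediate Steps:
l(S) = 16*S**2 (l(S) = 8*(S*(S + S)) = 8*(S*(2*S)) = 8*(2*S**2) = 16*S**2)
c(Y) = 1/(2*Y)
K(X) = 1/10 + X/10 (K(X) = ((1/2)/5)*(X + 1) = ((1/2)*(1/5))*(1 + X) = (1 + X)/10 = 1/10 + X/10)
(-36*l(-2))*K(1) = (-576*(-2)**2)*(1/10 + (1/10)*1) = (-576*4)*(1/10 + 1/10) = -36*64*(1/5) = -2304*1/5 = -2304/5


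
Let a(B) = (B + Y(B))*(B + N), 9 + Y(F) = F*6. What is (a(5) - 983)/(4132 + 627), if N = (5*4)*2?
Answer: 187/4759 ≈ 0.039294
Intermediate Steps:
Y(F) = -9 + 6*F (Y(F) = -9 + F*6 = -9 + 6*F)
N = 40 (N = 20*2 = 40)
a(B) = (-9 + 7*B)*(40 + B) (a(B) = (B + (-9 + 6*B))*(B + 40) = (-9 + 7*B)*(40 + B))
(a(5) - 983)/(4132 + 627) = ((-360 + 7*5**2 + 271*5) - 983)/(4132 + 627) = ((-360 + 7*25 + 1355) - 983)/4759 = ((-360 + 175 + 1355) - 983)*(1/4759) = (1170 - 983)*(1/4759) = 187*(1/4759) = 187/4759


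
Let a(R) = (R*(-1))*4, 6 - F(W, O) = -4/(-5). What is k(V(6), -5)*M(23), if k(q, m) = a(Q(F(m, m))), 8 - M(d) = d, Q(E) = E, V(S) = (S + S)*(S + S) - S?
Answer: 312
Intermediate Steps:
V(S) = -S + 4*S² (V(S) = (2*S)*(2*S) - S = 4*S² - S = -S + 4*S²)
F(W, O) = 26/5 (F(W, O) = 6 - (-4)/(-5) = 6 - (-4)*(-1)/5 = 6 - 1*⅘ = 6 - ⅘ = 26/5)
a(R) = -4*R (a(R) = -R*4 = -4*R)
M(d) = 8 - d
k(q, m) = -104/5 (k(q, m) = -4*26/5 = -104/5)
k(V(6), -5)*M(23) = -104*(8 - 1*23)/5 = -104*(8 - 23)/5 = -104/5*(-15) = 312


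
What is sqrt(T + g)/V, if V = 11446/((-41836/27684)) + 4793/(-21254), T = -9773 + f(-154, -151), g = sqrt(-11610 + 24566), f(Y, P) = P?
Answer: -222295586*I*sqrt(9924 - 2*sqrt(3239))/1683744528551 ≈ -0.013077*I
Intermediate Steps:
g = 2*sqrt(3239) (g = sqrt(12956) = 2*sqrt(3239) ≈ 113.82)
T = -9924 (T = -9773 - 151 = -9924)
V = -1683744528551/222295586 (V = 11446/((-41836*1/27684)) + 4793*(-1/21254) = 11446/(-10459/6921) - 4793/21254 = 11446*(-6921/10459) - 4793/21254 = -79217766/10459 - 4793/21254 = -1683744528551/222295586 ≈ -7574.4)
sqrt(T + g)/V = sqrt(-9924 + 2*sqrt(3239))/(-1683744528551/222295586) = sqrt(-9924 + 2*sqrt(3239))*(-222295586/1683744528551) = -222295586*sqrt(-9924 + 2*sqrt(3239))/1683744528551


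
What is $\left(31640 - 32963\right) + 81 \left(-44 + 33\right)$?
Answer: $-2214$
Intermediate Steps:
$\left(31640 - 32963\right) + 81 \left(-44 + 33\right) = -1323 + 81 \left(-11\right) = -1323 - 891 = -2214$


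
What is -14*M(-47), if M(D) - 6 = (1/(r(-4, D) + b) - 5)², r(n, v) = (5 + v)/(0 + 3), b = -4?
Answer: -71575/162 ≈ -441.82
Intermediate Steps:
r(n, v) = 5/3 + v/3 (r(n, v) = (5 + v)/3 = (5 + v)*(⅓) = 5/3 + v/3)
M(D) = 6 + (-5 + 1/(-7/3 + D/3))² (M(D) = 6 + (1/((5/3 + D/3) - 4) - 5)² = 6 + (1/(-7/3 + D/3) - 5)² = 6 + (-5 + 1/(-7/3 + D/3))²)
-14*M(-47) = -14*(6 + (-38 + 5*(-47))²/(-7 - 47)²) = -14*(6 + (-38 - 235)²/(-54)²) = -14*(6 + (-273)²*(1/2916)) = -14*(6 + 74529*(1/2916)) = -14*(6 + 8281/324) = -14*10225/324 = -71575/162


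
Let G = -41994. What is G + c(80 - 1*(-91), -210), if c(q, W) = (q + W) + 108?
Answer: -41925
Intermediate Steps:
c(q, W) = 108 + W + q (c(q, W) = (W + q) + 108 = 108 + W + q)
G + c(80 - 1*(-91), -210) = -41994 + (108 - 210 + (80 - 1*(-91))) = -41994 + (108 - 210 + (80 + 91)) = -41994 + (108 - 210 + 171) = -41994 + 69 = -41925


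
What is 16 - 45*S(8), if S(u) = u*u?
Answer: -2864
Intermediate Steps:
S(u) = u**2
16 - 45*S(8) = 16 - 45*8**2 = 16 - 45*64 = 16 - 2880 = -2864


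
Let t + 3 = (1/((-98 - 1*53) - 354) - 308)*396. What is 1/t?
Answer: -505/61595751 ≈ -8.1986e-6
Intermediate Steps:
t = -61595751/505 (t = -3 + (1/((-98 - 1*53) - 354) - 308)*396 = -3 + (1/((-98 - 53) - 354) - 308)*396 = -3 + (1/(-151 - 354) - 308)*396 = -3 + (1/(-505) - 308)*396 = -3 + (-1/505 - 308)*396 = -3 - 155541/505*396 = -3 - 61594236/505 = -61595751/505 ≈ -1.2197e+5)
1/t = 1/(-61595751/505) = -505/61595751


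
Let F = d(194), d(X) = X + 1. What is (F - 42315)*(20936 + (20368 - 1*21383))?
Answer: -839072520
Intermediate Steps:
d(X) = 1 + X
F = 195 (F = 1 + 194 = 195)
(F - 42315)*(20936 + (20368 - 1*21383)) = (195 - 42315)*(20936 + (20368 - 1*21383)) = -42120*(20936 + (20368 - 21383)) = -42120*(20936 - 1015) = -42120*19921 = -839072520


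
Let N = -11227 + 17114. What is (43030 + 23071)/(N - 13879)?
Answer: -66101/7992 ≈ -8.2709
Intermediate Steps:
N = 5887
(43030 + 23071)/(N - 13879) = (43030 + 23071)/(5887 - 13879) = 66101/(-7992) = 66101*(-1/7992) = -66101/7992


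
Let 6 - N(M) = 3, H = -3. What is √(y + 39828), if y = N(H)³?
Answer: √39855 ≈ 199.64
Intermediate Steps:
N(M) = 3 (N(M) = 6 - 1*3 = 6 - 3 = 3)
y = 27 (y = 3³ = 27)
√(y + 39828) = √(27 + 39828) = √39855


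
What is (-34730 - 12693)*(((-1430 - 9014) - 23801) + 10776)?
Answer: 1112970387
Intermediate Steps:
(-34730 - 12693)*(((-1430 - 9014) - 23801) + 10776) = -47423*((-10444 - 23801) + 10776) = -47423*(-34245 + 10776) = -47423*(-23469) = 1112970387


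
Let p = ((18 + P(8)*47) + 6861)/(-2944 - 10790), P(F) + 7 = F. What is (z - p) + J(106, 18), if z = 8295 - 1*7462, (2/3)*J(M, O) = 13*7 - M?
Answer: 11138333/13734 ≈ 811.00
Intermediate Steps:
P(F) = -7 + F
J(M, O) = 273/2 - 3*M/2 (J(M, O) = 3*(13*7 - M)/2 = 3*(91 - M)/2 = 273/2 - 3*M/2)
z = 833 (z = 8295 - 7462 = 833)
p = -3463/6867 (p = ((18 + (-7 + 8)*47) + 6861)/(-2944 - 10790) = ((18 + 1*47) + 6861)/(-13734) = ((18 + 47) + 6861)*(-1/13734) = (65 + 6861)*(-1/13734) = 6926*(-1/13734) = -3463/6867 ≈ -0.50430)
(z - p) + J(106, 18) = (833 - 1*(-3463/6867)) + (273/2 - 3/2*106) = (833 + 3463/6867) + (273/2 - 159) = 5723674/6867 - 45/2 = 11138333/13734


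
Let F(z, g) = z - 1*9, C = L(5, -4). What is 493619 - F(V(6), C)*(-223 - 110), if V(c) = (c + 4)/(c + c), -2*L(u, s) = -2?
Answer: 981799/2 ≈ 4.9090e+5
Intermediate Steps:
L(u, s) = 1 (L(u, s) = -½*(-2) = 1)
V(c) = (4 + c)/(2*c) (V(c) = (4 + c)/((2*c)) = (4 + c)*(1/(2*c)) = (4 + c)/(2*c))
C = 1
F(z, g) = -9 + z (F(z, g) = z - 9 = -9 + z)
493619 - F(V(6), C)*(-223 - 110) = 493619 - (-9 + (½)*(4 + 6)/6)*(-223 - 110) = 493619 - (-9 + (½)*(⅙)*10)*(-333) = 493619 - (-9 + ⅚)*(-333) = 493619 - (-49)*(-333)/6 = 493619 - 1*5439/2 = 493619 - 5439/2 = 981799/2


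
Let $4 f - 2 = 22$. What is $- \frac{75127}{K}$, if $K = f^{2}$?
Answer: $- \frac{75127}{36} \approx -2086.9$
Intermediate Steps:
$f = 6$ ($f = \frac{1}{2} + \frac{1}{4} \cdot 22 = \frac{1}{2} + \frac{11}{2} = 6$)
$K = 36$ ($K = 6^{2} = 36$)
$- \frac{75127}{K} = - \frac{75127}{36}$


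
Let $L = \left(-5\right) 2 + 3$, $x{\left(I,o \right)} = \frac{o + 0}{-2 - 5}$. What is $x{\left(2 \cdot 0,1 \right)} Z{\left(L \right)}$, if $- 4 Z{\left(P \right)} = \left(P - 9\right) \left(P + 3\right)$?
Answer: $\frac{16}{7} \approx 2.2857$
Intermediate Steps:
$x{\left(I,o \right)} = - \frac{o}{7}$ ($x{\left(I,o \right)} = \frac{o}{-7} = o \left(- \frac{1}{7}\right) = - \frac{o}{7}$)
$L = -7$ ($L = -10 + 3 = -7$)
$Z{\left(P \right)} = - \frac{\left(-9 + P\right) \left(3 + P\right)}{4}$ ($Z{\left(P \right)} = - \frac{\left(P - 9\right) \left(P + 3\right)}{4} = - \frac{\left(-9 + P\right) \left(3 + P\right)}{4}$)
$x{\left(2 \cdot 0,1 \right)} Z{\left(L \right)} = \left(- \frac{1}{7}\right) 1 \left(\frac{27}{4} - \frac{\left(-7\right)^{2}}{4} + \frac{3}{2} \left(-7\right)\right) = - \frac{\frac{27}{4} - \frac{49}{4} - \frac{21}{2}}{7} = \left(- \frac{1}{7}\right) \left(-16\right) = \frac{16}{7}$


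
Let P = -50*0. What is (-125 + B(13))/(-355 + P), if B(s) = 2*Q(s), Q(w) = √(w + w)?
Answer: 25/71 - 2*√26/355 ≈ 0.32339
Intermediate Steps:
Q(w) = √2*√w (Q(w) = √(2*w) = √2*√w)
B(s) = 2*√2*√s (B(s) = 2*(√2*√s) = 2*√2*√s)
P = 0
(-125 + B(13))/(-355 + P) = (-125 + 2*√2*√13)/(-355 + 0) = (-125 + 2*√26)/(-355) = (-125 + 2*√26)*(-1/355) = 25/71 - 2*√26/355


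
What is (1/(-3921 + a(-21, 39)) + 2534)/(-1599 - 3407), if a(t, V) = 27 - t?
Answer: -9814181/19388238 ≈ -0.50619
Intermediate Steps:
(1/(-3921 + a(-21, 39)) + 2534)/(-1599 - 3407) = (1/(-3921 + (27 - 1*(-21))) + 2534)/(-1599 - 3407) = (1/(-3921 + (27 + 21)) + 2534)/(-5006) = (1/(-3921 + 48) + 2534)*(-1/5006) = (1/(-3873) + 2534)*(-1/5006) = (-1/3873 + 2534)*(-1/5006) = (9814181/3873)*(-1/5006) = -9814181/19388238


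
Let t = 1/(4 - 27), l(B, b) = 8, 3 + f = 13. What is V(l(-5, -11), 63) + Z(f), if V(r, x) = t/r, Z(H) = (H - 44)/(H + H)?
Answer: -1569/920 ≈ -1.7054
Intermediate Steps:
f = 10 (f = -3 + 13 = 10)
Z(H) = (-44 + H)/(2*H) (Z(H) = (-44 + H)/((2*H)) = (-44 + H)*(1/(2*H)) = (-44 + H)/(2*H))
t = -1/23 (t = 1/(-23) = -1/23 ≈ -0.043478)
V(r, x) = -1/(23*r)
V(l(-5, -11), 63) + Z(f) = -1/23/8 + (½)*(-44 + 10)/10 = -1/23*⅛ + (½)*(⅒)*(-34) = -1/184 - 17/10 = -1569/920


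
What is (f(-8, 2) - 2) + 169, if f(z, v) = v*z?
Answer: 151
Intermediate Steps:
(f(-8, 2) - 2) + 169 = (2*(-8) - 2) + 169 = (-16 - 2) + 169 = -18 + 169 = 151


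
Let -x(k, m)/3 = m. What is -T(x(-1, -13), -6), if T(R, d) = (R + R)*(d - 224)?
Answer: 17940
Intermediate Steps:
x(k, m) = -3*m
T(R, d) = 2*R*(-224 + d) (T(R, d) = (2*R)*(-224 + d) = 2*R*(-224 + d))
-T(x(-1, -13), -6) = -2*(-3*(-13))*(-224 - 6) = -2*39*(-230) = -1*(-17940) = 17940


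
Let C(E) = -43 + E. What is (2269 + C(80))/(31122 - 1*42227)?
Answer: -2306/11105 ≈ -0.20765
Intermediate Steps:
(2269 + C(80))/(31122 - 1*42227) = (2269 + (-43 + 80))/(31122 - 1*42227) = (2269 + 37)/(31122 - 42227) = 2306/(-11105) = 2306*(-1/11105) = -2306/11105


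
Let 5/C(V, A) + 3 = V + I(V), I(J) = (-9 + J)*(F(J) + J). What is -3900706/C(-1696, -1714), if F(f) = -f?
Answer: 6627299494/5 ≈ 1.3255e+9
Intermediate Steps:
I(J) = 0 (I(J) = (-9 + J)*(-J + J) = (-9 + J)*0 = 0)
C(V, A) = 5/(-3 + V) (C(V, A) = 5/(-3 + (V + 0)) = 5/(-3 + V))
-3900706/C(-1696, -1714) = -3900706/(5/(-3 - 1696)) = -3900706/(5/(-1699)) = -3900706/(5*(-1/1699)) = -3900706/(-5/1699) = -3900706*(-1699/5) = 6627299494/5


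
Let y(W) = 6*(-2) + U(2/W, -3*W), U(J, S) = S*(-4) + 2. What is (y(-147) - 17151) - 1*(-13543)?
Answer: -5382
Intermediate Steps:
U(J, S) = 2 - 4*S (U(J, S) = -4*S + 2 = 2 - 4*S)
y(W) = -10 + 12*W (y(W) = 6*(-2) + (2 - (-12)*W) = -12 + (2 + 12*W) = -10 + 12*W)
(y(-147) - 17151) - 1*(-13543) = ((-10 + 12*(-147)) - 17151) - 1*(-13543) = ((-10 - 1764) - 17151) + 13543 = (-1774 - 17151) + 13543 = -18925 + 13543 = -5382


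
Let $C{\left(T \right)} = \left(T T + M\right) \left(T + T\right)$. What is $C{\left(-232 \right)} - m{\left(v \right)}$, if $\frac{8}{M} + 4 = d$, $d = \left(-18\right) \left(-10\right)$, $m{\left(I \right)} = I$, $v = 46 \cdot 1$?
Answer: $- \frac{274718434}{11} \approx -2.4974 \cdot 10^{7}$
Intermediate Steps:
$v = 46$
$d = 180$
$M = \frac{1}{22}$ ($M = \frac{8}{-4 + 180} = \frac{8}{176} = 8 \cdot \frac{1}{176} = \frac{1}{22} \approx 0.045455$)
$C{\left(T \right)} = 2 T \left(\frac{1}{22} + T^{2}\right)$ ($C{\left(T \right)} = \left(T T + \frac{1}{22}\right) \left(T + T\right) = \left(T^{2} + \frac{1}{22}\right) 2 T = \left(\frac{1}{22} + T^{2}\right) 2 T = 2 T \left(\frac{1}{22} + T^{2}\right)$)
$C{\left(-232 \right)} - m{\left(v \right)} = \left(2 \left(-232\right)^{3} + \frac{1}{11} \left(-232\right)\right) - 46 = \left(2 \left(-12487168\right) - \frac{232}{11}\right) - 46 = \left(-24974336 - \frac{232}{11}\right) - 46 = - \frac{274717928}{11} - 46 = - \frac{274718434}{11}$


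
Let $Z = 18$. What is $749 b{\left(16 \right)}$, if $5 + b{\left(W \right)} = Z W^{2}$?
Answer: $3447647$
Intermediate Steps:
$b{\left(W \right)} = -5 + 18 W^{2}$
$749 b{\left(16 \right)} = 749 \left(-5 + 18 \cdot 16^{2}\right) = 749 \left(-5 + 18 \cdot 256\right) = 749 \left(-5 + 4608\right) = 749 \cdot 4603 = 3447647$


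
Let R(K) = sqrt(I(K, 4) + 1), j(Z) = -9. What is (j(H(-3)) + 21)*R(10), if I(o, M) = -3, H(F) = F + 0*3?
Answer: 12*I*sqrt(2) ≈ 16.971*I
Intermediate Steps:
H(F) = F (H(F) = F + 0 = F)
R(K) = I*sqrt(2) (R(K) = sqrt(-3 + 1) = sqrt(-2) = I*sqrt(2))
(j(H(-3)) + 21)*R(10) = (-9 + 21)*(I*sqrt(2)) = 12*(I*sqrt(2)) = 12*I*sqrt(2)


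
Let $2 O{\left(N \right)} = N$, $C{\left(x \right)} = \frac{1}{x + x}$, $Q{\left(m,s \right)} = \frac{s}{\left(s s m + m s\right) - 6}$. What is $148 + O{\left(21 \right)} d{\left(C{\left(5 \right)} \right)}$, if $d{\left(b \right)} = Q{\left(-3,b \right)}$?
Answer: $\frac{31193}{211} \approx 147.83$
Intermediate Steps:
$Q{\left(m,s \right)} = \frac{s}{-6 + m s + m s^{2}}$ ($Q{\left(m,s \right)} = \frac{s}{\left(s^{2} m + m s\right) - 6} = \frac{s}{\left(m s^{2} + m s\right) - 6} = \frac{s}{\left(m s + m s^{2}\right) - 6} = \frac{s}{-6 + m s + m s^{2}}$)
$C{\left(x \right)} = \frac{1}{2 x}$
$O{\left(N \right)} = \frac{N}{2}$
$d{\left(b \right)} = \frac{b}{-6 - 3 b - 3 b^{2}}$
$148 + O{\left(21 \right)} d{\left(C{\left(5 \right)} \right)} = 148 + \frac{1}{2} \cdot 21 \left(- \frac{\frac{1}{2} \cdot \frac{1}{5}}{6 + 3 \frac{1}{2 \cdot 5} + 3 \left(\frac{1}{2 \cdot 5}\right)^{2}}\right) = 148 + \frac{21 \left(- \frac{\frac{1}{2} \cdot \frac{1}{5}}{6 + 3 \cdot \frac{1}{2} \cdot \frac{1}{5} + 3 \left(\frac{1}{2} \cdot \frac{1}{5}\right)^{2}}\right)}{2} = 148 + \frac{21 \left(\left(-1\right) \frac{1}{10} \frac{1}{6 + 3 \cdot \frac{1}{10} + \frac{3}{100}}\right)}{2} = 148 + \frac{21 \left(\left(-1\right) \frac{1}{10} \frac{1}{6 + \frac{3}{10} + 3 \cdot \frac{1}{100}}\right)}{2} = 148 + \frac{21 \left(\left(-1\right) \frac{1}{10} \frac{1}{6 + \frac{3}{10} + \frac{3}{100}}\right)}{2} = 148 + \frac{21 \left(\left(-1\right) \frac{1}{10} \frac{1}{\frac{633}{100}}\right)}{2} = 148 + \frac{21 \left(\left(-1\right) \frac{1}{10} \cdot \frac{100}{633}\right)}{2} = 148 + \frac{21}{2} \left(- \frac{10}{633}\right) = 148 - \frac{35}{211} = \frac{31193}{211}$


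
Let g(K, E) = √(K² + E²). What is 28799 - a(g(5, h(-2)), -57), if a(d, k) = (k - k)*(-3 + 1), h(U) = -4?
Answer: 28799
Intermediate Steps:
g(K, E) = √(E² + K²)
a(d, k) = 0 (a(d, k) = 0*(-2) = 0)
28799 - a(g(5, h(-2)), -57) = 28799 - 1*0 = 28799 + 0 = 28799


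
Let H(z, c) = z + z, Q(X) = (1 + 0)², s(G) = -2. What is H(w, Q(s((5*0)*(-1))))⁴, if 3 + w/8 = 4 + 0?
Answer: 65536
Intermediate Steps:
Q(X) = 1 (Q(X) = 1² = 1)
w = 8 (w = -24 + 8*(4 + 0) = -24 + 8*4 = -24 + 32 = 8)
H(z, c) = 2*z
H(w, Q(s((5*0)*(-1))))⁴ = (2*8)⁴ = 16⁴ = 65536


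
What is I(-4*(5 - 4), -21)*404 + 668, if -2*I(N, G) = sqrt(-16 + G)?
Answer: 668 - 202*I*sqrt(37) ≈ 668.0 - 1228.7*I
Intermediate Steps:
I(N, G) = -sqrt(-16 + G)/2
I(-4*(5 - 4), -21)*404 + 668 = -sqrt(-16 - 21)/2*404 + 668 = -I*sqrt(37)/2*404 + 668 = -202*I*sqrt(37) + 668 = 668 - 202*I*sqrt(37)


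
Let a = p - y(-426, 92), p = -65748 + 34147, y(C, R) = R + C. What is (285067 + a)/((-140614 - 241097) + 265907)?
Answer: -63450/28951 ≈ -2.1916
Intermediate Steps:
y(C, R) = C + R
p = -31601
a = -31267 (a = -31601 - (-426 + 92) = -31601 - 1*(-334) = -31601 + 334 = -31267)
(285067 + a)/((-140614 - 241097) + 265907) = (285067 - 31267)/((-140614 - 241097) + 265907) = 253800/(-381711 + 265907) = 253800/(-115804) = 253800*(-1/115804) = -63450/28951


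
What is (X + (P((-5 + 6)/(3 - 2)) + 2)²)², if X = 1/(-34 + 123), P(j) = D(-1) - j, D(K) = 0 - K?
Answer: 127449/7921 ≈ 16.090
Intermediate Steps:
D(K) = -K
P(j) = 1 - j (P(j) = -1*(-1) - j = 1 - j)
X = 1/89 ≈ 0.011236
(X + (P((-5 + 6)/(3 - 2)) + 2)²)² = (1/89 + ((1 - (-5 + 6)/(3 - 2)) + 2)²)² = (1/89 + ((1 - 1/1) + 2)²)² = (1/89 + ((1 - 1) + 2)²)² = (1/89 + (0 + 2)²)² = (1/89 + 2²)² = (1/89 + 4)² = (357/89)² = 127449/7921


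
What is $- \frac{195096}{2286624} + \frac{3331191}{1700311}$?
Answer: $\frac{303560725597}{161998830836} \approx 1.8738$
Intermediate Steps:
$- \frac{195096}{2286624} + \frac{3331191}{1700311} = \left(-195096\right) \frac{1}{2286624} + 3331191 \cdot \frac{1}{1700311} = - \frac{8129}{95276} + \frac{3331191}{1700311} = \frac{303560725597}{161998830836}$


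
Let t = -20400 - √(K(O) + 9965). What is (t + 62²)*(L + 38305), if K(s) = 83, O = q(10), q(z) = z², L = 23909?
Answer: -1030014984 - 497712*√157 ≈ -1.0363e+9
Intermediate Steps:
O = 100 (O = 10² = 100)
t = -20400 - 8*√157 (t = -20400 - √(83 + 9965) = -20400 - √10048 = -20400 - 8*√157 ≈ -20500.)
(t + 62²)*(L + 38305) = ((-20400 - 8*√157) + 62²)*(23909 + 38305) = ((-20400 - 8*√157) + 3844)*62214 = (-16556 - 8*√157)*62214 = -1030014984 - 497712*√157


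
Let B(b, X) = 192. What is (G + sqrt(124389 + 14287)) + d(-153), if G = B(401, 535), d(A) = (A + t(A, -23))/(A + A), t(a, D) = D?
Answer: 29464/153 + 2*sqrt(34669) ≈ 564.97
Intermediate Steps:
d(A) = (-23 + A)/(2*A) (d(A) = (A - 23)/(A + A) = (-23 + A)/((2*A)) = (-23 + A)*(1/(2*A)) = (-23 + A)/(2*A))
G = 192
(G + sqrt(124389 + 14287)) + d(-153) = (192 + sqrt(124389 + 14287)) + (1/2)*(-23 - 153)/(-153) = (192 + sqrt(138676)) + (1/2)*(-1/153)*(-176) = (192 + 2*sqrt(34669)) + 88/153 = 29464/153 + 2*sqrt(34669)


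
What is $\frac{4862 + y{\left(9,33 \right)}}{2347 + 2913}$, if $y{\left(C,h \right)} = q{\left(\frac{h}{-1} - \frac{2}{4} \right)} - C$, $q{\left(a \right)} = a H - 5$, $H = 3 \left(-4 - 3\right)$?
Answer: $\frac{11103}{10520} \approx 1.0554$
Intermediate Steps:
$H = -21$ ($H = 3 \left(-7\right) = -21$)
$q{\left(a \right)} = -5 - 21 a$ ($q{\left(a \right)} = a \left(-21\right) - 5 = - 21 a - 5 = -5 - 21 a$)
$y{\left(C,h \right)} = \frac{11}{2} - C + 21 h$ ($y{\left(C,h \right)} = \left(-5 - 21 \left(\frac{h}{-1} - \frac{2}{4}\right)\right) - C = \left(-5 - 21 \left(h \left(-1\right) - \frac{1}{2}\right)\right) - C = \left(-5 - 21 \left(- h - \frac{1}{2}\right)\right) - C = \left(-5 - 21 \left(- \frac{1}{2} - h\right)\right) - C = \left(-5 + \left(\frac{21}{2} + 21 h\right)\right) - C = \left(\frac{11}{2} + 21 h\right) - C = \frac{11}{2} - C + 21 h$)
$\frac{4862 + y{\left(9,33 \right)}}{2347 + 2913} = \frac{4862 + \left(\frac{11}{2} - 9 + 21 \cdot 33\right)}{2347 + 2913} = \frac{4862 + \left(\frac{11}{2} - 9 + 693\right)}{5260} = \left(4862 + \frac{1379}{2}\right) \frac{1}{5260} = \frac{11103}{2} \cdot \frac{1}{5260} = \frac{11103}{10520}$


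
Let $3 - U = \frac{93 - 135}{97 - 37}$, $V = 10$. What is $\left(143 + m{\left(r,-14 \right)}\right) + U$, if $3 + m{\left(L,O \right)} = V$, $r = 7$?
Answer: $\frac{1537}{10} \approx 153.7$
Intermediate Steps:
$U = \frac{37}{10}$ ($U = 3 - \frac{93 - 135}{97 - 37} = 3 - - \frac{42}{60} = 3 - \left(-42\right) \frac{1}{60} = 3 - - \frac{7}{10} = 3 + \frac{7}{10} = \frac{37}{10} \approx 3.7$)
$m{\left(L,O \right)} = 7$ ($m{\left(L,O \right)} = -3 + 10 = 7$)
$\left(143 + m{\left(r,-14 \right)}\right) + U = \left(143 + 7\right) + \frac{37}{10} = 150 + \frac{37}{10} = \frac{1537}{10}$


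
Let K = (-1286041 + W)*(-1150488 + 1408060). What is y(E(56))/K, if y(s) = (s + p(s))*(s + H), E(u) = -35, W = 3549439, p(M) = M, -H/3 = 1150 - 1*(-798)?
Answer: 29395/41641996404 ≈ 7.0590e-7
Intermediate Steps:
H = -5844 (H = -3*(1150 - 1*(-798)) = -3*(1150 + 798) = -3*1948 = -5844)
K = 582987949656 (K = (-1286041 + 3549439)*(-1150488 + 1408060) = 2263398*257572 = 582987949656)
y(s) = 2*s*(-5844 + s) (y(s) = (s + s)*(s - 5844) = (2*s)*(-5844 + s) = 2*s*(-5844 + s))
y(E(56))/K = (2*(-35)*(-5844 - 35))/582987949656 = (2*(-35)*(-5879))*(1/582987949656) = 411530*(1/582987949656) = 29395/41641996404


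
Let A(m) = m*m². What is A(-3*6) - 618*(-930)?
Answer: 568908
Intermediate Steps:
A(m) = m³
A(-3*6) - 618*(-930) = (-3*6)³ - 618*(-930) = (-18)³ + 574740 = -5832 + 574740 = 568908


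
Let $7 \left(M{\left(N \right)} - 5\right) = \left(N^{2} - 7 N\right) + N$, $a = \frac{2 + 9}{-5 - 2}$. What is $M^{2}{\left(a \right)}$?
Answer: $\frac{5280804}{117649} \approx 44.886$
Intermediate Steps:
$a = - \frac{11}{7}$ ($a = \frac{11}{-7} = 11 \left(- \frac{1}{7}\right) = - \frac{11}{7} \approx -1.5714$)
$M{\left(N \right)} = 5 - \frac{6 N}{7} + \frac{N^{2}}{7}$ ($M{\left(N \right)} = 5 + \frac{\left(N^{2} - 7 N\right) + N}{7} = 5 + \frac{N^{2} - 6 N}{7} = 5 + \left(- \frac{6 N}{7} + \frac{N^{2}}{7}\right) = 5 - \frac{6 N}{7} + \frac{N^{2}}{7}$)
$M^{2}{\left(a \right)} = \left(5 - - \frac{66}{49} + \frac{\left(- \frac{11}{7}\right)^{2}}{7}\right)^{2} = \left(5 + \frac{66}{49} + \frac{1}{7} \cdot \frac{121}{49}\right)^{2} = \left(5 + \frac{66}{49} + \frac{121}{343}\right)^{2} = \left(\frac{2298}{343}\right)^{2} = \frac{5280804}{117649}$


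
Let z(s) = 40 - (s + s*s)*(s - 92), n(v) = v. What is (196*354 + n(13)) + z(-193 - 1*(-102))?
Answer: 1568207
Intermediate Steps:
z(s) = 40 - (-92 + s)*(s + s²) (z(s) = 40 - (s + s²)*(-92 + s) = 40 - (-92 + s)*(s + s²))
(196*354 + n(13)) + z(-193 - 1*(-102)) = (196*354 + 13) + (40 - (-193 - 1*(-102))³ + 91*(-193 - 1*(-102))² + 92*(-193 - 1*(-102))) = (69384 + 13) + (40 - (-193 + 102)³ + 91*(-193 + 102)² + 92*(-193 + 102)) = 69397 + (40 - 1*(-91)³ + 91*(-91)² + 92*(-91)) = 69397 + (40 - 1*(-753571) + 91*8281 - 8372) = 69397 + (40 + 753571 + 753571 - 8372) = 69397 + 1498810 = 1568207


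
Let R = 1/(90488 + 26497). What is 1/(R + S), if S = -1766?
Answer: -116985/206595509 ≈ -0.00056625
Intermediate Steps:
R = 1/116985 ≈ 8.5481e-6
1/(R + S) = 1/(1/116985 - 1766) = 1/(-206595509/116985) = -116985/206595509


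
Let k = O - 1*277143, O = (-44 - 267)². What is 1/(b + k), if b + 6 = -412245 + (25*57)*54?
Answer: -1/515723 ≈ -1.9390e-6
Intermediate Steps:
O = 96721 (O = (-311)² = 96721)
k = -180422 (k = 96721 - 1*277143 = 96721 - 277143 = -180422)
b = -335301 (b = -6 + (-412245 + (25*57)*54) = -6 + (-412245 + 1425*54) = -6 + (-412245 + 76950) = -6 - 335295 = -335301)
1/(b + k) = 1/(-335301 - 180422) = 1/(-515723) = -1/515723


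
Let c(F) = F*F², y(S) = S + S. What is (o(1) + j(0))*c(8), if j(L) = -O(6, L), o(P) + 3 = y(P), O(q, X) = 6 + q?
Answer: -6656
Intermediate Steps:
y(S) = 2*S
c(F) = F³
o(P) = -3 + 2*P
j(L) = -12 (j(L) = -(6 + 6) = -1*12 = -12)
(o(1) + j(0))*c(8) = ((-3 + 2*1) - 12)*8³ = ((-3 + 2) - 12)*512 = (-1 - 12)*512 = -13*512 = -6656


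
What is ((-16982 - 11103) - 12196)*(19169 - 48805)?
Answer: 1193767716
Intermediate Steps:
((-16982 - 11103) - 12196)*(19169 - 48805) = (-28085 - 12196)*(-29636) = -40281*(-29636) = 1193767716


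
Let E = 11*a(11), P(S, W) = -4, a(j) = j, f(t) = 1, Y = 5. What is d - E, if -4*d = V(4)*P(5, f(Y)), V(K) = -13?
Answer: -134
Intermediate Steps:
E = 121 (E = 11*11 = 121)
d = -13 (d = -(-13)*(-4)/4 = -¼*52 = -13)
d - E = -13 - 1*121 = -13 - 121 = -134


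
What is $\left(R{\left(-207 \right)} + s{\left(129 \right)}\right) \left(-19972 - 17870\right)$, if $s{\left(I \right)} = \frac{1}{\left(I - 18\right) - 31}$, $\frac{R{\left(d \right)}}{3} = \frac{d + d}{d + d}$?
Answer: $- \frac{4559961}{40} \approx -1.14 \cdot 10^{5}$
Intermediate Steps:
$R{\left(d \right)} = 3$ ($R{\left(d \right)} = 3 \frac{d + d}{d + d} = 3 \frac{2 d}{2 d} = 3 \cdot 2 d \frac{1}{2 d} = 3 \cdot 1 = 3$)
$s{\left(I \right)} = \frac{1}{-49 + I}$ ($s{\left(I \right)} = \frac{1}{\left(-18 + I\right) - 31} = \frac{1}{-49 + I}$)
$\left(R{\left(-207 \right)} + s{\left(129 \right)}\right) \left(-19972 - 17870\right) = \left(3 + \frac{1}{-49 + 129}\right) \left(-19972 - 17870\right) = \left(3 + \frac{1}{80}\right) \left(-37842\right) = \frac{241}{80} \left(-37842\right) = - \frac{4559961}{40}$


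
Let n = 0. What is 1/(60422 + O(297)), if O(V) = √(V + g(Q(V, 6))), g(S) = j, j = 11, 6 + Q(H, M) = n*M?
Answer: 30211/1825408888 - √77/1825408888 ≈ 1.6545e-5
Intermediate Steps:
Q(H, M) = -6 (Q(H, M) = -6 + 0*M = -6 + 0 = -6)
g(S) = 11
O(V) = √(11 + V) (O(V) = √(V + 11) = √(11 + V))
1/(60422 + O(297)) = 1/(60422 + √(11 + 297)) = 1/(60422 + √308) = 1/(60422 + 2*√77)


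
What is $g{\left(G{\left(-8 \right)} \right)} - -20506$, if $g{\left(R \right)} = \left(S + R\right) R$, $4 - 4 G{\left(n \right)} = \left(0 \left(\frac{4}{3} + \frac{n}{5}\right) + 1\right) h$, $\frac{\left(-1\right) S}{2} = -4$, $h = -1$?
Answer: $\frac{328281}{16} \approx 20518.0$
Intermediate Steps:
$S = 8$ ($S = \left(-2\right) \left(-4\right) = 8$)
$G{\left(n \right)} = \frac{5}{4}$ ($G{\left(n \right)} = 1 - \frac{\left(0 \left(\frac{4}{3} + \frac{n}{5}\right) + 1\right) \left(-1\right)}{4} = 1 - \frac{\left(0 + 1\right) \left(-1\right)}{4} = 1 - \frac{1 \left(-1\right)}{4} = 1 - - \frac{1}{4} = 1 + \frac{1}{4} = \frac{5}{4}$)
$g{\left(R \right)} = R \left(8 + R\right)$ ($g{\left(R \right)} = \left(8 + R\right) R = R \left(8 + R\right)$)
$g{\left(G{\left(-8 \right)} \right)} - -20506 = \frac{5 \left(8 + \frac{5}{4}\right)}{4} - -20506 = \frac{5}{4} \cdot \frac{37}{4} + 20506 = \frac{185}{16} + 20506 = \frac{328281}{16}$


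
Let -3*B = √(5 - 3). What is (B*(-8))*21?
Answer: 56*√2 ≈ 79.196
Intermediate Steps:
B = -√2/3 (B = -√(5 - 3)/3 = -√2/3 ≈ -0.47140)
(B*(-8))*21 = (-√2/3*(-8))*21 = (8*√2/3)*21 = 56*√2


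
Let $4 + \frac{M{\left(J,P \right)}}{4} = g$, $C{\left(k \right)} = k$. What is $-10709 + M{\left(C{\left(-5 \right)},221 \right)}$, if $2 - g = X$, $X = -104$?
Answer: $-10301$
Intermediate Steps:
$g = 106$ ($g = 2 - -104 = 2 + 104 = 106$)
$M{\left(J,P \right)} = 408$ ($M{\left(J,P \right)} = -16 + 4 \cdot 106 = -16 + 424 = 408$)
$-10709 + M{\left(C{\left(-5 \right)},221 \right)} = -10709 + 408 = -10301$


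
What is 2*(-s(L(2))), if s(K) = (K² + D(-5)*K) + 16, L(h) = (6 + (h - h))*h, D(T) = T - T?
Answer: -320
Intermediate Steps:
D(T) = 0
L(h) = 6*h (L(h) = (6 + 0)*h = 6*h)
s(K) = 16 + K² (s(K) = (K² + 0*K) + 16 = (K² + 0) + 16 = K² + 16 = 16 + K²)
2*(-s(L(2))) = 2*(-(16 + (6*2)²)) = 2*(-(16 + 12²)) = 2*(-(16 + 144)) = 2*(-1*160) = 2*(-160) = -320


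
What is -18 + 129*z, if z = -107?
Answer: -13821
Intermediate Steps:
-18 + 129*z = -18 + 129*(-107) = -18 - 13803 = -13821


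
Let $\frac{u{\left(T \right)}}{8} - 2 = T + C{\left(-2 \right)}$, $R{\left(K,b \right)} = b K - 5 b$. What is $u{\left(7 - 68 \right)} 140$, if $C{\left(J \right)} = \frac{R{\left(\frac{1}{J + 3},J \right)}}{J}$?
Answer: $-70560$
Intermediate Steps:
$R{\left(K,b \right)} = - 5 b + K b$ ($R{\left(K,b \right)} = K b - 5 b = - 5 b + K b$)
$C{\left(J \right)} = -5 + \frac{1}{3 + J}$ ($C{\left(J \right)} = \frac{J \left(-5 + \frac{1}{J + 3}\right)}{J} = \frac{J \left(-5 + \frac{1}{3 + J}\right)}{J} = -5 + \frac{1}{3 + J}$)
$u{\left(T \right)} = -16 + 8 T$ ($u{\left(T \right)} = 16 + 8 \left(T + \frac{-14 - -10}{3 - 2}\right) = 16 + 8 \left(T + \frac{-14 + 10}{1}\right) = 16 + 8 \left(T + 1 \left(-4\right)\right) = 16 + 8 \left(T - 4\right) = 16 + 8 \left(-4 + T\right) = 16 + \left(-32 + 8 T\right) = -16 + 8 T$)
$u{\left(7 - 68 \right)} 140 = \left(-16 + 8 \left(7 - 68\right)\right) 140 = \left(-16 + 8 \left(-61\right)\right) 140 = \left(-16 - 488\right) 140 = \left(-504\right) 140 = -70560$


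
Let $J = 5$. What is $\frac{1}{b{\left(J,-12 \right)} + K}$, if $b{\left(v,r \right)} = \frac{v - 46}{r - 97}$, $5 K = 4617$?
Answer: $\frac{545}{503458} \approx 0.0010825$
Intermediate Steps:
$K = \frac{4617}{5}$ ($K = \frac{1}{5} \cdot 4617 = \frac{4617}{5} \approx 923.4$)
$b{\left(v,r \right)} = \frac{-46 + v}{-97 + r}$
$\frac{1}{b{\left(J,-12 \right)} + K} = \frac{1}{\frac{-46 + 5}{-97 - 12} + \frac{4617}{5}} = \frac{1}{\frac{1}{-109} \left(-41\right) + \frac{4617}{5}} = \frac{1}{\left(- \frac{1}{109}\right) \left(-41\right) + \frac{4617}{5}} = \frac{1}{\frac{41}{109} + \frac{4617}{5}} = \frac{1}{\frac{503458}{545}} = \frac{545}{503458}$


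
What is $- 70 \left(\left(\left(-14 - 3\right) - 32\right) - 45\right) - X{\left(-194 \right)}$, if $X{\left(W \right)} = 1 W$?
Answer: $6774$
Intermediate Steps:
$X{\left(W \right)} = W$
$- 70 \left(\left(\left(-14 - 3\right) - 32\right) - 45\right) - X{\left(-194 \right)} = - 70 \left(\left(\left(-14 - 3\right) - 32\right) - 45\right) - -194 = - 70 \left(\left(-17 - 32\right) - 45\right) + 194 = - 70 \left(-49 - 45\right) + 194 = \left(-70\right) \left(-94\right) + 194 = 6580 + 194 = 6774$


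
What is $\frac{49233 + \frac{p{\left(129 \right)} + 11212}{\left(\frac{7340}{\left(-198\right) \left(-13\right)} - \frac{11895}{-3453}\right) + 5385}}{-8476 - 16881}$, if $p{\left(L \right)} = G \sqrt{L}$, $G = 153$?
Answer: $- \frac{196603719770577}{101254645221295} - \frac{226644561 \sqrt{129}}{202509290442590} \approx -1.9417$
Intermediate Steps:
$p{\left(L \right)} = 153 \sqrt{L}$
$\frac{49233 + \frac{p{\left(129 \right)} + 11212}{\left(\frac{7340}{\left(-198\right) \left(-13\right)} - \frac{11895}{-3453}\right) + 5385}}{-8476 - 16881} = \frac{49233 + \frac{153 \sqrt{129} + 11212}{\left(\frac{7340}{\left(-198\right) \left(-13\right)} - \frac{11895}{-3453}\right) + 5385}}{-8476 - 16881} = \frac{49233 + \frac{11212 + 153 \sqrt{129}}{\left(\frac{7340}{2574} - - \frac{3965}{1151}\right) + 5385}}{-25357} = \left(49233 + \frac{11212 + 153 \sqrt{129}}{\left(7340 \cdot \frac{1}{2574} + \frac{3965}{1151}\right) + 5385}\right) \left(- \frac{1}{25357}\right) = \left(49233 + \frac{11212 + 153 \sqrt{129}}{\left(\frac{3670}{1287} + \frac{3965}{1151}\right) + 5385}\right) \left(- \frac{1}{25357}\right) = \left(49233 + \frac{11212 + 153 \sqrt{129}}{\frac{9327125}{1481337} + 5385}\right) \left(- \frac{1}{25357}\right) = \left(49233 + \frac{11212 + 153 \sqrt{129}}{\frac{7986326870}{1481337}}\right) \left(- \frac{1}{25357}\right) = \left(49233 + \left(11212 + 153 \sqrt{129}\right) \frac{1481337}{7986326870}\right) \left(- \frac{1}{25357}\right) = \left(49233 + \left(\frac{8304375222}{3993163435} + \frac{226644561 \sqrt{129}}{7986326870}\right)\right) \left(- \frac{1}{25357}\right) = \left(\frac{196603719770577}{3993163435} + \frac{226644561 \sqrt{129}}{7986326870}\right) \left(- \frac{1}{25357}\right) = - \frac{196603719770577}{101254645221295} - \frac{226644561 \sqrt{129}}{202509290442590}$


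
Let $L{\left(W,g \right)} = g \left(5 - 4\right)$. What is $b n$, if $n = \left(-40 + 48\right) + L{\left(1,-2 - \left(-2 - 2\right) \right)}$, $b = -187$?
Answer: $-1870$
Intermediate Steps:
$L{\left(W,g \right)} = g$ ($L{\left(W,g \right)} = g 1 = g$)
$n = 10$ ($n = \left(-40 + 48\right) - -2 = 8 - -2 = 8 + \left(-2 + 4\right) = 8 + 2 = 10$)
$b n = \left(-187\right) 10 = -1870$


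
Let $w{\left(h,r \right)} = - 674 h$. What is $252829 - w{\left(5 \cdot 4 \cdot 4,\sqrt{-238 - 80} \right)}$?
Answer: $306749$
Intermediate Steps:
$252829 - w{\left(5 \cdot 4 \cdot 4,\sqrt{-238 - 80} \right)} = 252829 - - 674 \cdot 5 \cdot 4 \cdot 4 = 252829 - - 674 \cdot 20 \cdot 4 = 252829 - \left(-674\right) 80 = 252829 - -53920 = 252829 + 53920 = 306749$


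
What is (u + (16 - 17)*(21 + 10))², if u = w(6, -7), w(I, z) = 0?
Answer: 961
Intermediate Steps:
u = 0
(u + (16 - 17)*(21 + 10))² = (0 + (16 - 17)*(21 + 10))² = (0 - 1*31)² = (0 - 31)² = (-31)² = 961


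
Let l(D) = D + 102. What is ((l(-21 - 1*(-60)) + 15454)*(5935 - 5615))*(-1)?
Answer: -4990400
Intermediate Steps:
l(D) = 102 + D
((l(-21 - 1*(-60)) + 15454)*(5935 - 5615))*(-1) = (((102 + (-21 - 1*(-60))) + 15454)*(5935 - 5615))*(-1) = (((102 + (-21 + 60)) + 15454)*320)*(-1) = (((102 + 39) + 15454)*320)*(-1) = ((141 + 15454)*320)*(-1) = (15595*320)*(-1) = 4990400*(-1) = -4990400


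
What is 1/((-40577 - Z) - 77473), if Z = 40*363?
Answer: -1/132570 ≈ -7.5432e-6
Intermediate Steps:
Z = 14520
1/((-40577 - Z) - 77473) = 1/((-40577 - 1*14520) - 77473) = 1/((-40577 - 14520) - 77473) = 1/(-55097 - 77473) = 1/(-132570) = -1/132570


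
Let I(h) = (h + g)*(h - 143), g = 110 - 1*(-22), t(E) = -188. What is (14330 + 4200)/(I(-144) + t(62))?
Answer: 9265/1628 ≈ 5.6910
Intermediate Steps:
g = 132 (g = 110 + 22 = 132)
I(h) = (-143 + h)*(132 + h) (I(h) = (h + 132)*(h - 143) = (132 + h)*(-143 + h) = (-143 + h)*(132 + h))
(14330 + 4200)/(I(-144) + t(62)) = (14330 + 4200)/((-18876 + (-144)² - 11*(-144)) - 188) = 18530/((-18876 + 20736 + 1584) - 188) = 18530/(3444 - 188) = 18530/3256 = 18530*(1/3256) = 9265/1628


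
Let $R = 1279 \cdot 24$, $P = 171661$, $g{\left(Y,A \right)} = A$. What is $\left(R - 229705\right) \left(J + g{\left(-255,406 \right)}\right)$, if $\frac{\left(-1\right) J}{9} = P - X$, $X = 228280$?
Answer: $-101490012793$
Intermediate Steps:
$R = 30696$
$J = 509571$ ($J = - 9 \left(171661 - 228280\right) = \left(-9\right) \left(-56619\right) = 509571$)
$\left(R - 229705\right) \left(J + g{\left(-255,406 \right)}\right) = \left(30696 - 229705\right) \left(509571 + 406\right) = \left(-199009\right) 509977 = -101490012793$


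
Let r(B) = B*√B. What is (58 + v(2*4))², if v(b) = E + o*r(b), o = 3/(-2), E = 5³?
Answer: 34641 - 8784*√2 ≈ 22219.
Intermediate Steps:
r(B) = B^(3/2)
E = 125
o = -3/2 (o = 3*(-½) = -3/2 ≈ -1.5000)
v(b) = 125 - 3*b^(3/2)/2
(58 + v(2*4))² = (58 + (125 - 3*16*√2/2))² = (58 + (125 - 24*√2))² = (183 - 24*√2)²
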